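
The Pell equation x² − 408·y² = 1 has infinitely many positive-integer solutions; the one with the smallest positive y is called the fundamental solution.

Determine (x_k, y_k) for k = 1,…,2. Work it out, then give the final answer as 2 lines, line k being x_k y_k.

101 5
20401 1010

[20; 5,40] for √408; ℓ=2 ⇒ convergent index 1
i=0: a=20 ⇒ p=20, q=1
i=1: a=5 ⇒ p=101, q=5
fundamental: x₁=101, y₁=5  (since 10201 − 408·25 = 1)
k=2:  x_2 = 101·101+408·5·5 = 20401,  y_2 = 101·5+5·101 = 1010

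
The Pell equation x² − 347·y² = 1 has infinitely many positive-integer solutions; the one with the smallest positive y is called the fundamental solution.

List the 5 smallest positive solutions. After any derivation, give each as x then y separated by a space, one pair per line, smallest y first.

√347 = [18; 1,1,1,2,4,…,1,1,36, …], period ℓ=14 (even) → k=13
k=0  a_k=18  p_k/q_k = 18/1
k=1  a_k=1  p_k/q_k = 19/1
k=2  a_k=1  p_k/q_k = 37/2
…
k=8  a_k=1  p_k/q_k = 15070/809
…
k=12  a_k=1  p_k/q_k = 402885/21628
k=13  a_k=1  p_k/q_k = 641602/34443
(x₁, y₁) = (641602, 34443);  641602² − 347·34443² = 1 ✓
(641602+34443√347)^2 = 823306252807 + 44197395372√347
(641602+34443√347)^3 = 1056469876826312026 + 56714274530897445√347
(641602+34443√347)^4 = 1355666371822207590758497 + 72775983935101527618408√347
(641602+34443√347)^5 = 1739596510986687599414840072362 + 93386433689401306371520721787√347

641602 34443
823306252807 44197395372
1056469876826312026 56714274530897445
1355666371822207590758497 72775983935101527618408
1739596510986687599414840072362 93386433689401306371520721787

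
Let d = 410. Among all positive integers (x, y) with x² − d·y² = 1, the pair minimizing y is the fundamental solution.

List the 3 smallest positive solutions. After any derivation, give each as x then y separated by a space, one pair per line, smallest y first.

d=410: √d = [20; 4,40] (ℓ=2, even), read p_1/q_1
step 0: (20, 1)  from 20·(1,0) + (0,1)
step 1: (81, 4)  from 4·(20,1) + (1,0)
→ (81, 4).  Check: 81²=6561, 410·4²=6560, difference 1.
k=2:  x_2 = 81·81+410·4·4 = 13121,  y_2 = 81·4+4·81 = 648
k=3:  x_3 = 81·13121+410·4·648 = 2125521,  y_3 = 81·648+4·13121 = 104972

81 4
13121 648
2125521 104972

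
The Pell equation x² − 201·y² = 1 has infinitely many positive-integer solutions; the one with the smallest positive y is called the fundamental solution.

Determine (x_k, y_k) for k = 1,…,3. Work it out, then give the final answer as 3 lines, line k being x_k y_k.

515095 36332
530645718049 37428863080
546665912276384215 38558840456348868

[14; 5,1,1,1,2,…,1,5,28] for √201; ℓ=14 ⇒ convergent index 13
i=0: a=14 ⇒ p=14, q=1
i=1: a=5 ⇒ p=71, q=5
i=2: a=1 ⇒ p=85, q=6
…
i=6: a=1 ⇒ p=879, q=62
i=7: a=8 ⇒ p=7670, q=541
i=8: a=1 ⇒ p=8549, q=603
…
i=10: a=1 ⇒ p=33317, q=2350
i=11: a=1 ⇒ p=58085, q=4097
i=12: a=1 ⇒ p=91402, q=6447
i=13: a=5 ⇒ p=515095, q=36332
→ (515095, 36332).  Check: 515095²=265322859025, 201·36332²=265322859024, difference 1.
(x_2, y_2) = (515095·515095 + 201·36332·36332, 515095·36332 + 36332·515095) = (530645718049, 37428863080)
(x_3, y_3) = (515095·530645718049 + 201·36332·37428863080, 515095·37428863080 + 36332·530645718049) = (546665912276384215, 38558840456348868)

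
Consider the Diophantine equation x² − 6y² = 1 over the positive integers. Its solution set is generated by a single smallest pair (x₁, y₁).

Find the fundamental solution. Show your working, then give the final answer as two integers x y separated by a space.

d=6: √d = [2; 2,4] (ℓ=2, even), read p_1/q_1
k=0  a_k=2  p_k/q_k = 2/1
k=1  a_k=2  p_k/q_k = 5/2
(x₁, y₁) = (5, 2);  5² − 6·2² = 1 ✓

5 2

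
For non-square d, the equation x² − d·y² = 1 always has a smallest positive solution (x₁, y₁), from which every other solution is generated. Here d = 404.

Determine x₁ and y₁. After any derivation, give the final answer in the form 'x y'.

√404 = [20; 10,40, …], period ℓ=2 (even) → k=1
k=0  a_k=20  p_k/q_k = 20/1
k=1  a_k=10  p_k/q_k = 201/10
→ (201, 10).  Check: 201²=40401, 404·10²=40400, difference 1.

201 10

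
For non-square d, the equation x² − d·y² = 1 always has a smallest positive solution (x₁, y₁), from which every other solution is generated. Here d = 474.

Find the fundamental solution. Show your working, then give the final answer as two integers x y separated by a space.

193549 8890

[21; 1,3,2,1,1,…,3,1,42] for √474; ℓ=14 ⇒ convergent index 13
k=0  a_k=21  p_k/q_k = 21/1
k=1  a_k=1  p_k/q_k = 22/1
k=2  a_k=3  p_k/q_k = 87/4
…
k=5  a_k=1  p_k/q_k = 479/22
k=6  a_k=1  p_k/q_k = 762/35
…
k=8  a_k=1  p_k/q_k = 5813/267
…
k=11  a_k=2  p_k/q_k = 44218/2031
k=12  a_k=3  p_k/q_k = 149331/6859
k=13  a_k=1  p_k/q_k = 193549/8890
(x₁, y₁) = (193549, 8890);  193549² − 474·8890² = 1 ✓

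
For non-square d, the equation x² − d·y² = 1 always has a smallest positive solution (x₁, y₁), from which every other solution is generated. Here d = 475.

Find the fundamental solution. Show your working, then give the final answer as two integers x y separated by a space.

d=475: √d = [21; 1,3,1,6,2,6,1,3,1,42] (ℓ=10, even), read p_9/q_9
step 0: (21, 1)  from 21·(1,0) + (0,1)
step 1: (22, 1)  from 1·(21,1) + (1,0)
…
step 3: (109, 5)  from 1·(87,4) + (22,1)
step 4: (741, 34)  from 6·(109,5) + (87,4)
step 5: (1591, 73)  from 2·(741,34) + (109,5)
step 6: (10287, 472)  from 6·(1591,73) + (741,34)
step 7: (11878, 545)  from 1·(10287,472) + (1591,73)
step 8: (45921, 2107)  from 3·(11878,545) + (10287,472)
step 9: (57799, 2652)  from 1·(45921,2107) + (11878,545)
(x₁, y₁) = (57799, 2652);  57799² − 475·2652² = 1 ✓

57799 2652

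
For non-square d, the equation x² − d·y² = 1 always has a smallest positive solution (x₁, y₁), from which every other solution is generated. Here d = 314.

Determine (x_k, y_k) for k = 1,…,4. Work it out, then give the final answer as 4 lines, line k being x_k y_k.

√314 = [17; 1,2,1,1,2,1,34, …], period ℓ=7 (odd) → k=13
a_0=17:  p_0=17·1+0=17,  q_0=17·0+1=1
a_1=1:  p_1=1·17+1=18,  q_1=1·1+0=1
…
a_4=1:  p_4=1·71+53=124,  q_4=1·4+3=7
…
a_6=1:  p_6=1·319+124=443,  q_6=1·18+7=25
a_7=34:  p_7=34·443+319=15381,  q_7=34·25+18=868
a_8=1:  p_8=1·15381+443=15824,  q_8=1·868+25=893
…
a_10=1:  p_10=1·47029+15824=62853,  q_10=1·2654+893=3547
…
a_12=2:  p_12=2·109882+62853=282617,  q_12=2·6201+3547=15949
a_13=1:  p_13=1·282617+109882=392499,  q_13=1·15949+6201=22150
fundamental: x₁=392499, y₁=22150  (since 154055465001 − 314·490622500 = 1)
(x_2, y_2) = (392499·392499 + 314·22150·22150, 392499·22150 + 22150·392499) = (308110930001, 17387705700)
(x_3, y_3) = (392499·308110930001 + 314·22150·17387705700, 392499·17387705700 + 22150·308110930001) = (241866463828532499, 13649314199066450)
(x_4, y_4) = (392499·241866463828532499 + 314·22150·13649314199066450, 392499·13649314199066450 + 22150·241866463828532499) = (189864690372162243720001, 10714684347621377411400)

392499 22150
308110930001 17387705700
241866463828532499 13649314199066450
189864690372162243720001 10714684347621377411400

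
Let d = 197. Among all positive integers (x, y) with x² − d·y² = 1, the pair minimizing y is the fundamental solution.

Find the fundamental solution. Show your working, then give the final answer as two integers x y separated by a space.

[14; 28] for √197; ℓ=1 ⇒ convergent index 1
i=0: a=14 ⇒ p=14, q=1
i=1: a=28 ⇒ p=393, q=28
fundamental: x₁=393, y₁=28  (since 154449 − 197·784 = 1)

393 28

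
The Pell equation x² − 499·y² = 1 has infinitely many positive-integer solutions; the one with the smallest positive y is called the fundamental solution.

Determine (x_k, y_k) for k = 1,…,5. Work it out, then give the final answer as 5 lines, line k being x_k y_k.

4490 201
40320199 1804980
362075382530 16208720199
3251436894799201 145554305582040
29197902953221442450 1307077647917999001

√499 → a₀=22, period (2,1,21,1,2,44); ℓ=6 even so k=5
step 0: (22, 1)  from 22·(1,0) + (0,1)
step 1: (45, 2)  from 2·(22,1) + (1,0)
…
step 3: (1452, 65)  from 21·(67,3) + (45,2)
step 4: (1519, 68)  from 1·(1452,65) + (67,3)
step 5: (4490, 201)  from 2·(1519,68) + (1452,65)
fundamental: x₁=4490, y₁=201  (since 20160100 − 499·40401 = 1)
(x_2, y_2) = (4490·4490 + 499·201·201, 4490·201 + 201·4490) = (40320199, 1804980)
(x_3, y_3) = (4490·40320199 + 499·201·1804980, 4490·1804980 + 201·40320199) = (362075382530, 16208720199)
(x_4, y_4) = (4490·362075382530 + 499·201·16208720199, 4490·16208720199 + 201·362075382530) = (3251436894799201, 145554305582040)
(x_5, y_5) = (4490·3251436894799201 + 499·201·145554305582040, 4490·145554305582040 + 201·3251436894799201) = (29197902953221442450, 1307077647917999001)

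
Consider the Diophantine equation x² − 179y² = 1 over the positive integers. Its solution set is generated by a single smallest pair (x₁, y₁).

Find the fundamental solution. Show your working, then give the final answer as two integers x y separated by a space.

√179 → a₀=13, period (2,1,1,1,3,…,1,2,26); ℓ=14 even so k=13
a_0=13:  p_0=13·1+0=13,  q_0=13·0+1=1
…
a_2=1:  p_2=1·27+13=40,  q_2=1·2+1=3
…
a_6=5:  p_6=5·388+107=2047,  q_6=5·29+8=153
a_7=13:  p_7=13·2047+388=26999,  q_7=13·153+29=2018
…
a_10=1:  p_10=1·438125+137042=575167,  q_10=1·32747+10243=42990
…
a_12=1:  p_12=1·1013292+575167=1588459,  q_12=1·75737+42990=118727
a_13=2:  p_13=2·1588459+1013292=4190210,  q_13=2·118727+75737=313191
fundamental: x₁=4190210, y₁=313191  (since 17557859844100 − 179·98088602481 = 1)

4190210 313191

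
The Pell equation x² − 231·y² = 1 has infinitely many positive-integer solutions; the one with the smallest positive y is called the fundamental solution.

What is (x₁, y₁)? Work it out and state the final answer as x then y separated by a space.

d=231: √d = [15; 5,30] (ℓ=2, even), read p_1/q_1
k=0  a_k=15  p_k/q_k = 15/1
k=1  a_k=5  p_k/q_k = 76/5
(x₁, y₁) = (76, 5);  76² − 231·5² = 1 ✓

76 5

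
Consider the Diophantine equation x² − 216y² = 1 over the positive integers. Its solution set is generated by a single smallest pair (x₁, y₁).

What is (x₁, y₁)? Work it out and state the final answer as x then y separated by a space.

[14; 1,2,3,2,1,28] for √216; ℓ=6 ⇒ convergent index 5
i=0: a=14 ⇒ p=14, q=1
…
i=4: a=2 ⇒ p=338, q=23
i=5: a=1 ⇒ p=485, q=33
→ (485, 33).  Check: 485²=235225, 216·33²=235224, difference 1.

485 33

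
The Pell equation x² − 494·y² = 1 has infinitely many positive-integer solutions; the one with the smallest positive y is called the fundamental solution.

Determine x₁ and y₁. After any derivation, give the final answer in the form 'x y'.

d=494: √d = [22; 4,2,2,1,2,1,2,2,4,44] (ℓ=10, even), read p_9/q_9
k=0  a_k=22  p_k/q_k = 22/1
…
k=5  a_k=2  p_k/q_k = 1867/84
…
k=8  a_k=2  p_k/q_k = 16514/743
k=9  a_k=4  p_k/q_k = 73035/3286
fundamental: x₁=73035, y₁=3286  (since 5334111225 − 494·10797796 = 1)

73035 3286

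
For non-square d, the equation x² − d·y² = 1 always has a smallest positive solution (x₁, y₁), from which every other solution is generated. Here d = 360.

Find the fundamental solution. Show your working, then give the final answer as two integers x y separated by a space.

[18; 1,36] for √360; ℓ=2 ⇒ convergent index 1
i=0: a=18 ⇒ p=18, q=1
i=1: a=1 ⇒ p=19, q=1
(x₁, y₁) = (19, 1);  19² − 360·1² = 1 ✓

19 1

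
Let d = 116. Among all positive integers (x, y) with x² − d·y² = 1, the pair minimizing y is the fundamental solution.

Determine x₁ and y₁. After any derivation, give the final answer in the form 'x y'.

9801 910

√116 = [10; 1,3,2,1,4,1,2,3,1,20, …], period ℓ=10 (even) → k=9
a_0=10:  p_0=10·1+0=10,  q_0=10·0+1=1
a_1=1:  p_1=1·10+1=11,  q_1=1·1+0=1
…
a_3=2:  p_3=2·43+11=97,  q_3=2·4+1=9
a_4=1:  p_4=1·97+43=140,  q_4=1·9+4=13
…
a_6=1:  p_6=1·657+140=797,  q_6=1·61+13=74
a_7=2:  p_7=2·797+657=2251,  q_7=2·74+61=209
a_8=3:  p_8=3·2251+797=7550,  q_8=3·209+74=701
a_9=1:  p_9=1·7550+2251=9801,  q_9=1·701+209=910
→ (9801, 910).  Check: 9801²=96059601, 116·910²=96059600, difference 1.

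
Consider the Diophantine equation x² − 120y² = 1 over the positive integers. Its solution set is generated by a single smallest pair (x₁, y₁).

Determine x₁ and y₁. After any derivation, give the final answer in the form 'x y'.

√120 = [10; 1,20, …], period ℓ=2 (even) → k=1
a_0=10:  p_0=10·1+0=10,  q_0=10·0+1=1
a_1=1:  p_1=1·10+1=11,  q_1=1·1+0=1
(x₁, y₁) = (11, 1);  11² − 120·1² = 1 ✓

11 1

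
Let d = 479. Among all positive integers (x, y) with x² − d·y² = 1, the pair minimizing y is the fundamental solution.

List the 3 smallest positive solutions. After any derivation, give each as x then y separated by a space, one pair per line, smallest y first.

√479 = [21; 1,7,1,3,2,21,2,3,1,7,1,42, …], period ℓ=12 (even) → k=11
i=0: a=21 ⇒ p=21, q=1
i=1: a=1 ⇒ p=22, q=1
i=2: a=7 ⇒ p=175, q=8
…
i=4: a=3 ⇒ p=766, q=35
i=5: a=2 ⇒ p=1729, q=79
…
i=8: a=3 ⇒ p=264712, q=12095
i=9: a=1 ⇒ p=340591, q=15562
i=10: a=7 ⇒ p=2648849, q=121029
i=11: a=1 ⇒ p=2989440, q=136591
fundamental: x₁=2989440, y₁=136591  (since 8936751513600 − 479·18657101281 = 1)
n=2: (2989440,136591)∘(2989440,136591) = (2989440·2989440+479·136591·136591, 2989440·136591+136591·2989440) = (17873503027199,816661198080)
n=3: (17873503027199,816661198080)∘(2989440,136591) = (2989440·17873503027199+479·136591·816661198080, 2989440·816661198080+136591·17873503027199) = (106863529779256567680,4882719303976413809)

2989440 136591
17873503027199 816661198080
106863529779256567680 4882719303976413809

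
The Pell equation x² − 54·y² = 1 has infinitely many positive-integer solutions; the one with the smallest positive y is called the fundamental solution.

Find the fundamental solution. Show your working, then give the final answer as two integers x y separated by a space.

√54 = [7; 2,1,6,1,2,14, …], period ℓ=6 (even) → k=5
step 0: (7, 1)  from 7·(1,0) + (0,1)
step 1: (15, 2)  from 2·(7,1) + (1,0)
step 2: (22, 3)  from 1·(15,2) + (7,1)
step 3: (147, 20)  from 6·(22,3) + (15,2)
step 4: (169, 23)  from 1·(147,20) + (22,3)
step 5: (485, 66)  from 2·(169,23) + (147,20)
(x₁, y₁) = (485, 66);  485² − 54·66² = 1 ✓

485 66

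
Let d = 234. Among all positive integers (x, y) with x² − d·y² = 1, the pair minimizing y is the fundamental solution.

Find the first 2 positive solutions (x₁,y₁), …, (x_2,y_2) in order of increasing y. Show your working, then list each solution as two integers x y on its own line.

d=234: √d = [15; 3,2,1,2,1,2,3,30] (ℓ=8, even), read p_7/q_7
i=0: a=15 ⇒ p=15, q=1
…
i=2: a=2 ⇒ p=107, q=7
…
i=4: a=2 ⇒ p=413, q=27
i=5: a=1 ⇒ p=566, q=37
i=6: a=2 ⇒ p=1545, q=101
i=7: a=3 ⇒ p=5201, q=340
fundamental: x₁=5201, y₁=340  (since 27050401 − 234·115600 = 1)
n=2: (5201,340)∘(5201,340) = (5201·5201+234·340·340, 5201·340+340·5201) = (54100801,3536680)

5201 340
54100801 3536680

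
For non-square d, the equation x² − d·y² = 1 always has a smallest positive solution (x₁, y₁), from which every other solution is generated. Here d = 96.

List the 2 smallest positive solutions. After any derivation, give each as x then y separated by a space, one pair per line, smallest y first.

√96 → a₀=9, period (1,3,1,18); ℓ=4 even so k=3
k=0  a_k=9  p_k/q_k = 9/1
…
k=2  a_k=3  p_k/q_k = 39/4
k=3  a_k=1  p_k/q_k = 49/5
→ (49, 5).  Check: 49²=2401, 96·5²=2400, difference 1.
k=2:  x_2 = 49·49+96·5·5 = 4801,  y_2 = 49·5+5·49 = 490

49 5
4801 490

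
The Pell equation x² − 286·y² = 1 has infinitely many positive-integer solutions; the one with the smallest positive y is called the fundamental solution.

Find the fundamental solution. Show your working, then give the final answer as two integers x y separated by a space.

d=286: √d = [16; 1,10,3,3,2,3,3,10,1,32] (ℓ=10, even), read p_9/q_9
a_0=16:  p_0=16·1+0=16,  q_0=16·0+1=1
a_1=1:  p_1=1·16+1=17,  q_1=1·1+0=1
a_2=10:  p_2=10·17+16=186,  q_2=10·1+1=11
a_3=3:  p_3=3·186+17=575,  q_3=3·11+1=34
a_4=3:  p_4=3·575+186=1911,  q_4=3·34+11=113
…
a_6=3:  p_6=3·4397+1911=15102,  q_6=3·260+113=893
a_7=3:  p_7=3·15102+4397=49703,  q_7=3·893+260=2939
a_8=10:  p_8=10·49703+15102=512132,  q_8=10·2939+893=30283
a_9=1:  p_9=1·512132+49703=561835,  q_9=1·30283+2939=33222
(x₁, y₁) = (561835, 33222);  561835² − 286·33222² = 1 ✓

561835 33222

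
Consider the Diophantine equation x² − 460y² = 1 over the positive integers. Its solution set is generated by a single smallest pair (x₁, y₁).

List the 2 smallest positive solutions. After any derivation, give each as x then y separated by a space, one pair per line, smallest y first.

√460 → a₀=21, period (2,4,3,1,2,10,2,1,3,4,2,42); ℓ=12 even so k=11
i=0: a=21 ⇒ p=21, q=1
i=1: a=2 ⇒ p=43, q=2
i=2: a=4 ⇒ p=193, q=9
i=3: a=3 ⇒ p=622, q=29
i=4: a=1 ⇒ p=815, q=38
i=5: a=2 ⇒ p=2252, q=105
i=6: a=10 ⇒ p=23335, q=1088
i=7: a=2 ⇒ p=48922, q=2281
i=8: a=1 ⇒ p=72257, q=3369
i=9: a=3 ⇒ p=265693, q=12388
i=10: a=4 ⇒ p=1135029, q=52921
i=11: a=2 ⇒ p=2535751, q=118230
(x₁, y₁) = (2535751, 118230);  2535751² − 460·118230² = 1 ✓
(x_2, y_2) = (2535751·2535751 + 460·118230·118230, 2535751·118230 + 118230·2535751) = (12860066268001, 599603681460)

2535751 118230
12860066268001 599603681460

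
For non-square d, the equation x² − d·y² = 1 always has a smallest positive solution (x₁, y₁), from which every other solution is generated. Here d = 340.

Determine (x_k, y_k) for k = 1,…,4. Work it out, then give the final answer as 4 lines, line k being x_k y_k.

[18; 2,3,1,1,1,…,3,2,36] for √340; ℓ=14 ⇒ convergent index 13
i=0: a=18 ⇒ p=18, q=1
i=1: a=2 ⇒ p=37, q=2
…
i=3: a=1 ⇒ p=166, q=9
i=4: a=1 ⇒ p=295, q=16
i=5: a=1 ⇒ p=461, q=25
…
i=11: a=1 ⇒ p=34813, q=1888
i=12: a=3 ⇒ p=125478, q=6805
i=13: a=2 ⇒ p=285769, q=15498
fundamental: x₁=285769, y₁=15498  (since 81663921361 − 340·240188004 = 1)
(x_2, y_2) = (285769·285769 + 340·15498·15498, 285769·15498 + 15498·285769) = (163327842721, 8857695924)
(x_3, y_3) = (285769·163327842721 + 340·15498·8857695924, 285769·8857695924 + 15498·163327842721) = (93348068572789129, 5062509812995614)
(x_4, y_4) = (285769·93348068572789129 + 340·15498·5062509812995614, 285769·5062509812995614 + 15498·93348068572789129) = (53351968415791425367681, 2893416733491029538408)

285769 15498
163327842721 8857695924
93348068572789129 5062509812995614
53351968415791425367681 2893416733491029538408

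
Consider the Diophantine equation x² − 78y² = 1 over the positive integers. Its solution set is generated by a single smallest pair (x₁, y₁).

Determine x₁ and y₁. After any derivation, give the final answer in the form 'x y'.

53 6

[8; 1,4,1,16] for √78; ℓ=4 ⇒ convergent index 3
k=0  a_k=8  p_k/q_k = 8/1
…
k=2  a_k=4  p_k/q_k = 44/5
k=3  a_k=1  p_k/q_k = 53/6
(x₁, y₁) = (53, 6);  53² − 78·6² = 1 ✓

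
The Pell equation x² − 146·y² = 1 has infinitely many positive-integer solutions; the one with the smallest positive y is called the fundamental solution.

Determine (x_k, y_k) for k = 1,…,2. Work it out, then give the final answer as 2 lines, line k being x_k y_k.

√146 → a₀=12, period (12,24); ℓ=2 even so k=1
i=0: a=12 ⇒ p=12, q=1
i=1: a=12 ⇒ p=145, q=12
fundamental: x₁=145, y₁=12  (since 21025 − 146·144 = 1)
k=2:  x_2 = 145·145+146·12·12 = 42049,  y_2 = 145·12+12·145 = 3480

145 12
42049 3480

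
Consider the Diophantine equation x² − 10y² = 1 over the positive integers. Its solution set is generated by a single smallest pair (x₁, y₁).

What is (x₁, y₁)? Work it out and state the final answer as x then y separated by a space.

d=10: √d = [3; 6] (ℓ=1, odd), read p_1/q_1
a_0=3:  p_0=3·1+0=3,  q_0=3·0+1=1
a_1=6:  p_1=6·3+1=19,  q_1=6·1+0=6
fundamental: x₁=19, y₁=6  (since 361 − 10·36 = 1)

19 6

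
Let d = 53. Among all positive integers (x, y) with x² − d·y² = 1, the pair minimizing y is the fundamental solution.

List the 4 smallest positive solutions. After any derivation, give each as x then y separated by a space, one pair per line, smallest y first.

[7; 3,1,1,3,14] for √53; ℓ=5 ⇒ convergent index 9
a_0=7:  p_0=7·1+0=7,  q_0=7·0+1=1
…
a_3=1:  p_3=1·29+22=51,  q_3=1·4+3=7
a_4=3:  p_4=3·51+29=182,  q_4=3·7+4=25
…
a_7=1:  p_7=1·7979+2599=10578,  q_7=1·1096+357=1453
a_8=1:  p_8=1·10578+7979=18557,  q_8=1·1453+1096=2549
a_9=3:  p_9=3·18557+10578=66249,  q_9=3·2549+1453=9100
fundamental: x₁=66249, y₁=9100  (since 4388930001 − 53·82810000 = 1)
k=2:  x_2 = 66249·66249+53·9100·9100 = 8777860001,  y_2 = 66249·9100+9100·66249 = 1205731800
k=3:  x_3 = 66249·8777860001+53·9100·1205731800 = 1163048894346249,  y_3 = 66249·1205731800+9100·8777860001 = 159757052027300
k=4:  x_4 = 66249·1163048894346249+53·9100·159757052027300 = 154101652394311440001,  y_4 = 66249·159757052027300+9100·1163048894346249 = 21167489878307463600

66249 9100
8777860001 1205731800
1163048894346249 159757052027300
154101652394311440001 21167489878307463600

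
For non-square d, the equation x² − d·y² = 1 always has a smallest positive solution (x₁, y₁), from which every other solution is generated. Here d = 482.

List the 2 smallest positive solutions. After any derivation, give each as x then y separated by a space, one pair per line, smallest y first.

[21; 1,20,1,42] for √482; ℓ=4 ⇒ convergent index 3
i=0: a=21 ⇒ p=21, q=1
i=1: a=1 ⇒ p=22, q=1
i=2: a=20 ⇒ p=461, q=21
i=3: a=1 ⇒ p=483, q=22
fundamental: x₁=483, y₁=22  (since 233289 − 482·484 = 1)
k=2:  x_2 = 483·483+482·22·22 = 466577,  y_2 = 483·22+22·483 = 21252

483 22
466577 21252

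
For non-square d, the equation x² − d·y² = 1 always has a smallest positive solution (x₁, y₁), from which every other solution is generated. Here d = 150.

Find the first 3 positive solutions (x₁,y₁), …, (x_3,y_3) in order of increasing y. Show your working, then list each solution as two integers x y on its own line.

49 4
4801 392
470449 38412

√150 = [12; 4,24, …], period ℓ=2 (even) → k=1
a_0=12:  p_0=12·1+0=12,  q_0=12·0+1=1
a_1=4:  p_1=4·12+1=49,  q_1=4·1+0=4
→ (49, 4).  Check: 49²=2401, 150·4²=2400, difference 1.
(49+4√150)^2 = 4801 + 392√150
(49+4√150)^3 = 470449 + 38412√150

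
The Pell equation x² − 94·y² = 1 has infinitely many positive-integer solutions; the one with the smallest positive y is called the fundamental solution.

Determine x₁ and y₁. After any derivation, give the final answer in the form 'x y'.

d=94: √d = [9; 1,2,3,1,1,…,2,1,18] (ℓ=16, even), read p_15/q_15
a_0=9:  p_0=9·1+0=9,  q_0=9·0+1=1
a_1=1:  p_1=1·9+1=10,  q_1=1·1+0=1
a_2=2:  p_2=2·10+9=29,  q_2=2·1+1=3
…
a_5=1:  p_5=1·126+97=223,  q_5=1·13+10=23
a_6=5:  p_6=5·223+126=1241,  q_6=5·23+13=128
a_7=1:  p_7=1·1241+223=1464,  q_7=1·128+23=151
a_8=8:  p_8=8·1464+1241=12953,  q_8=8·151+128=1336
a_9=1:  p_9=1·12953+1464=14417,  q_9=1·1336+151=1487
a_10=5:  p_10=5·14417+12953=85038,  q_10=5·1487+1336=8771
…
a_12=1:  p_12=1·99455+85038=184493,  q_12=1·10258+8771=19029
a_13=3:  p_13=3·184493+99455=652934,  q_13=3·19029+10258=67345
a_14=2:  p_14=2·652934+184493=1490361,  q_14=2·67345+19029=153719
a_15=1:  p_15=1·1490361+652934=2143295,  q_15=1·153719+67345=221064
→ (2143295, 221064).  Check: 2143295²=4593713457025, 94·221064²=4593713457024, difference 1.

2143295 221064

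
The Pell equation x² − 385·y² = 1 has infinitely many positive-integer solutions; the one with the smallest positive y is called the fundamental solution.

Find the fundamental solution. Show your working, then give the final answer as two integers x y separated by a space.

√385 = [19; 1,1,1,1,1,…,1,1,38, …], period ℓ=16 (even) → k=15
i=0: a=19 ⇒ p=19, q=1
i=1: a=1 ⇒ p=20, q=1
i=2: a=1 ⇒ p=39, q=2
i=3: a=1 ⇒ p=59, q=3
i=4: a=1 ⇒ p=98, q=5
i=5: a=1 ⇒ p=157, q=8
i=6: a=3 ⇒ p=569, q=29
…
i=8: a=2 ⇒ p=2021, q=103
i=9: a=1 ⇒ p=2747, q=140
…
i=13: a=1 ⇒ p=36280, q=1849
i=14: a=1 ⇒ p=59551, q=3035
i=15: a=1 ⇒ p=95831, q=4884
→ (95831, 4884).  Check: 95831²=9183580561, 385·4884²=9183580560, difference 1.

95831 4884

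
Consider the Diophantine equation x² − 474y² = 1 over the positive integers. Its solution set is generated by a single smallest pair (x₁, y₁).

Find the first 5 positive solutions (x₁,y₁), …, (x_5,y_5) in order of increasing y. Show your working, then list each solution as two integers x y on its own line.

√474 → a₀=21, period (1,3,2,1,1,…,3,1,42); ℓ=14 even so k=13
i=0: a=21 ⇒ p=21, q=1
…
i=2: a=3 ⇒ p=87, q=4
i=3: a=2 ⇒ p=196, q=9
…
i=8: a=1 ⇒ p=5813, q=267
…
i=12: a=3 ⇒ p=149331, q=6859
i=13: a=1 ⇒ p=193549, q=8890
(x₁, y₁) = (193549, 8890);  193549² − 474·8890² = 1 ✓
n=2: (193549,8890)∘(193549,8890) = (193549·193549+474·8890·8890, 193549·8890+8890·193549) = (74922430801,3441301220)
n=3: (74922430801,3441301220)∘(193549,8890) = (193549·74922430801+474·8890·3441301220, 193549·3441301220+8890·74922430801) = (29002323118011949,1332120819650670)
n=4: (29002323118011949,1332120819650670)∘(193549,8890) = (193549·29002323118011949+474·8890·1332120819650670, 193549·1332120819650670+8890·29002323118011949) = (11226741274261267003201,515661305041693754440)
n=5: (11226741274261267003201,515661305041693754440)∘(193549,8890) = (193549·11226741274261267003201+474·8890·515661305041693754440, 193549·515661305041693754440+8890·11226741274261267003201) = (4345849093754985611287088749,199611459857697448136564450)

193549 8890
74922430801 3441301220
29002323118011949 1332120819650670
11226741274261267003201 515661305041693754440
4345849093754985611287088749 199611459857697448136564450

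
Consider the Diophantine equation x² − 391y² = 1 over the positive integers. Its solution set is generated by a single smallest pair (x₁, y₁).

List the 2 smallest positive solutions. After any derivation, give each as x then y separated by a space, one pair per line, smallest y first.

√391 = [19; 1,3,2,2,1,…,3,1,38, …], period ℓ=16 (even) → k=15
k=0  a_k=19  p_k/q_k = 19/1
…
k=2  a_k=3  p_k/q_k = 79/4
k=3  a_k=2  p_k/q_k = 178/9
k=4  a_k=2  p_k/q_k = 435/22
k=5  a_k=1  p_k/q_k = 613/31
…
k=8  a_k=19  p_k/q_k = 52519/2656
k=9  a_k=2  p_k/q_k = 107747/5449
k=10  a_k=1  p_k/q_k = 160266/8105
…
k=12  a_k=2  p_k/q_k = 696292/35213
…
k=14  a_k=3  p_k/q_k = 5678083/287153
k=15  a_k=1  p_k/q_k = 7338680/371133
(x₁, y₁) = (7338680, 371133);  7338680² − 391·371133² = 1 ✓
(7338680+371133√391)^2 = 107712448284799 + 5447252648880√391

7338680 371133
107712448284799 5447252648880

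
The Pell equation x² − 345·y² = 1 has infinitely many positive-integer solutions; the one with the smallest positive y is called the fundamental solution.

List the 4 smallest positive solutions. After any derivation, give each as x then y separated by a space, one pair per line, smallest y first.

d=345: √d = [18; 1,1,2,1,6,1,2,1,1,36] (ℓ=10, even), read p_9/q_9
step 0: (18, 1)  from 18·(1,0) + (0,1)
step 1: (19, 1)  from 1·(18,1) + (1,0)
step 2: (37, 2)  from 1·(19,1) + (18,1)
…
step 4: (130, 7)  from 1·(93,5) + (37,2)
step 5: (873, 47)  from 6·(130,7) + (93,5)
step 6: (1003, 54)  from 1·(873,47) + (130,7)
step 7: (2879, 155)  from 2·(1003,54) + (873,47)
step 8: (3882, 209)  from 1·(2879,155) + (1003,54)
step 9: (6761, 364)  from 1·(3882,209) + (2879,155)
→ (6761, 364).  Check: 6761²=45711121, 345·364²=45711120, difference 1.
n=2: (6761,364)∘(6761,364) = (6761·6761+345·364·364, 6761·364+364·6761) = (91422241,4922008)
n=3: (91422241,4922008)∘(6761,364) = (6761·91422241+345·364·4922008, 6761·4922008+364·91422241) = (1236211536041,66555391812)
n=4: (1236211536041,66555391812)∘(6761,364) = (6761·1236211536041+345·364·66555391812, 6761·66555391812+364·1236211536041) = (16716052298924161,899962003159856)

6761 364
91422241 4922008
1236211536041 66555391812
16716052298924161 899962003159856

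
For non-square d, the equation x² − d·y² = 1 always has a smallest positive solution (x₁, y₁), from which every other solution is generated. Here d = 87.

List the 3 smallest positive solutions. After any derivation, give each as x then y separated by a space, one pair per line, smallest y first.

28 3
1567 168
87724 9405

√87 → a₀=9, period (3,18); ℓ=2 even so k=1
k=0  a_k=9  p_k/q_k = 9/1
k=1  a_k=3  p_k/q_k = 28/3
→ (28, 3).  Check: 28²=784, 87·3²=783, difference 1.
(28+3√87)^2 = 1567 + 168√87
(28+3√87)^3 = 87724 + 9405√87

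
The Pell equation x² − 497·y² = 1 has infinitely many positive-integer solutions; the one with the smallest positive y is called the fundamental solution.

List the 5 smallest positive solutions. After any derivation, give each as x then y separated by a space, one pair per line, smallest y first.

√497 → a₀=22, period (3,2,2,5,6,5,2,2,3,44); ℓ=10 even so k=9
i=0: a=22 ⇒ p=22, q=1
i=1: a=3 ⇒ p=67, q=3
…
i=4: a=5 ⇒ p=2051, q=92
i=5: a=6 ⇒ p=12685, q=569
i=6: a=5 ⇒ p=65476, q=2937
i=7: a=2 ⇒ p=143637, q=6443
i=8: a=2 ⇒ p=352750, q=15823
i=9: a=3 ⇒ p=1201887, q=53912
fundamental: x₁=1201887, y₁=53912  (since 1444532360769 − 497·2906503744 = 1)
(1201887+53912√497)^2 = 2889064721537 + 129592263888√497
(1201887+53912√497)^3 = 6944658661946678751 + 311510514535059400√497
(1201887+53912√497)^4 = 16693389930459326703284737 + 748800875565868281911712√497
(1201887+53912√497)^5 = 40127136686692992928199618718687 + 1799948075862157952969508541688√497

1201887 53912
2889064721537 129592263888
6944658661946678751 311510514535059400
16693389930459326703284737 748800875565868281911712
40127136686692992928199618718687 1799948075862157952969508541688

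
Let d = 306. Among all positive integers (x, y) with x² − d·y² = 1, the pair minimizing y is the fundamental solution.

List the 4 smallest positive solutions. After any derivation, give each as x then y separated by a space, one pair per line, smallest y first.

35 2
2449 140
171395 9798
11995201 685720

d=306: √d = [17; 2,34] (ℓ=2, even), read p_1/q_1
i=0: a=17 ⇒ p=17, q=1
i=1: a=2 ⇒ p=35, q=2
fundamental: x₁=35, y₁=2  (since 1225 − 306·4 = 1)
k=2:  x_2 = 35·35+306·2·2 = 2449,  y_2 = 35·2+2·35 = 140
k=3:  x_3 = 35·2449+306·2·140 = 171395,  y_3 = 35·140+2·2449 = 9798
k=4:  x_4 = 35·171395+306·2·9798 = 11995201,  y_4 = 35·9798+2·171395 = 685720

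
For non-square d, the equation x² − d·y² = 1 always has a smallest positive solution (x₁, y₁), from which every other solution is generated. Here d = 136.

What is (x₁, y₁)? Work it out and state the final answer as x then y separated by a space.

35 3

√136 → a₀=11, period (1,1,1,22); ℓ=4 even so k=3
k=0  a_k=11  p_k/q_k = 11/1
…
k=2  a_k=1  p_k/q_k = 23/2
k=3  a_k=1  p_k/q_k = 35/3
fundamental: x₁=35, y₁=3  (since 1225 − 136·9 = 1)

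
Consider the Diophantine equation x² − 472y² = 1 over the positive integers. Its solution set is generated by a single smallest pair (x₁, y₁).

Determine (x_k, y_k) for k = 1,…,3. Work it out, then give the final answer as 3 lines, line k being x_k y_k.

[21; 1,2,1,1,1,…,2,1,42] for √472; ℓ=14 ⇒ convergent index 13
k=0  a_k=21  p_k/q_k = 21/1
…
k=2  a_k=2  p_k/q_k = 65/3
…
k=4  a_k=1  p_k/q_k = 152/7
…
k=6  a_k=4  p_k/q_k = 1108/51
k=7  a_k=5  p_k/q_k = 5779/266
k=8  a_k=4  p_k/q_k = 24224/1115
…
k=10  a_k=1  p_k/q_k = 54227/2496
…
k=12  a_k=2  p_k/q_k = 222687/10250
k=13  a_k=1  p_k/q_k = 306917/14127
(x₁, y₁) = (306917, 14127);  306917² − 472·14127² = 1 ✓
n=2: (306917,14127)∘(306917,14127) = (306917·306917+472·14127·14127, 306917·14127+14127·306917) = (188396089777,8671632918)
n=3: (188396089777,8671632918)∘(306917,14127) = (306917·188396089777+472·14127·8671632918, 306917·8671632918+14127·188396089777) = (115643925371868101,5322943120573485)

306917 14127
188396089777 8671632918
115643925371868101 5322943120573485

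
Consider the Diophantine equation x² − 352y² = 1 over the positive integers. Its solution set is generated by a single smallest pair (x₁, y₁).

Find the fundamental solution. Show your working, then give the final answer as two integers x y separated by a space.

d=352: √d = [18; 1,3,5,9,5,3,1,36] (ℓ=8, even), read p_7/q_7
k=0  a_k=18  p_k/q_k = 18/1
k=1  a_k=1  p_k/q_k = 19/1
k=2  a_k=3  p_k/q_k = 75/4
k=3  a_k=5  p_k/q_k = 394/21
…
k=6  a_k=3  p_k/q_k = 59118/3151
k=7  a_k=1  p_k/q_k = 77617/4137
→ (77617, 4137).  Check: 77617²=6024398689, 352·4137²=6024398688, difference 1.

77617 4137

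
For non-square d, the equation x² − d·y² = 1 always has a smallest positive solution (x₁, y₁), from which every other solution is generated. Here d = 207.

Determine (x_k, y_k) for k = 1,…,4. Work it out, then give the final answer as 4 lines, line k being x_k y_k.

1151 80
2649601 184160
6099380351 423936240
14040770918401 975901040320

√207 → a₀=14, period (2,1,1,2,1,1,2,28); ℓ=8 even so k=7
step 0: (14, 1)  from 14·(1,0) + (0,1)
step 1: (29, 2)  from 2·(14,1) + (1,0)
step 2: (43, 3)  from 1·(29,2) + (14,1)
step 3: (72, 5)  from 1·(43,3) + (29,2)
step 4: (187, 13)  from 2·(72,5) + (43,3)
step 5: (259, 18)  from 1·(187,13) + (72,5)
step 6: (446, 31)  from 1·(259,18) + (187,13)
step 7: (1151, 80)  from 2·(446,31) + (259,18)
(x₁, y₁) = (1151, 80);  1151² − 207·80² = 1 ✓
k=2:  x_2 = 1151·1151+207·80·80 = 2649601,  y_2 = 1151·80+80·1151 = 184160
k=3:  x_3 = 1151·2649601+207·80·184160 = 6099380351,  y_3 = 1151·184160+80·2649601 = 423936240
k=4:  x_4 = 1151·6099380351+207·80·423936240 = 14040770918401,  y_4 = 1151·423936240+80·6099380351 = 975901040320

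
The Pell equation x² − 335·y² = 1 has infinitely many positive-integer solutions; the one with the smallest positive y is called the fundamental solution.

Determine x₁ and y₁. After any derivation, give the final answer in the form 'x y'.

d=335: √d = [18; 3,3,3,36] (ℓ=4, even), read p_3/q_3
a_0=18:  p_0=18·1+0=18,  q_0=18·0+1=1
a_1=3:  p_1=3·18+1=55,  q_1=3·1+0=3
a_2=3:  p_2=3·55+18=183,  q_2=3·3+1=10
a_3=3:  p_3=3·183+55=604,  q_3=3·10+3=33
fundamental: x₁=604, y₁=33  (since 364816 − 335·1089 = 1)

604 33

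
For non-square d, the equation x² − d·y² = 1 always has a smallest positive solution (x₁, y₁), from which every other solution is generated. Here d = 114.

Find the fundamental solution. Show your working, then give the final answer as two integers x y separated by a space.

1025 96

[10; 1,2,10,2,1,20] for √114; ℓ=6 ⇒ convergent index 5
i=0: a=10 ⇒ p=10, q=1
i=1: a=1 ⇒ p=11, q=1
i=2: a=2 ⇒ p=32, q=3
i=3: a=10 ⇒ p=331, q=31
i=4: a=2 ⇒ p=694, q=65
i=5: a=1 ⇒ p=1025, q=96
fundamental: x₁=1025, y₁=96  (since 1050625 − 114·9216 = 1)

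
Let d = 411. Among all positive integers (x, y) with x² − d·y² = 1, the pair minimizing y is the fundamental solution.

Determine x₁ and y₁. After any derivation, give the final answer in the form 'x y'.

49730 2453

d=411: √d = [20; 3,1,1,1,19,1,1,1,3,40] (ℓ=10, even), read p_9/q_9
a_0=20:  p_0=20·1+0=20,  q_0=20·0+1=1
a_1=3:  p_1=3·20+1=61,  q_1=3·1+0=3
…
a_3=1:  p_3=1·81+61=142,  q_3=1·4+3=7
a_4=1:  p_4=1·142+81=223,  q_4=1·7+4=11
a_5=19:  p_5=19·223+142=4379,  q_5=19·11+7=216
a_6=1:  p_6=1·4379+223=4602,  q_6=1·216+11=227
a_7=1:  p_7=1·4602+4379=8981,  q_7=1·227+216=443
a_8=1:  p_8=1·8981+4602=13583,  q_8=1·443+227=670
a_9=3:  p_9=3·13583+8981=49730,  q_9=3·670+443=2453
→ (49730, 2453).  Check: 49730²=2473072900, 411·2453²=2473072899, difference 1.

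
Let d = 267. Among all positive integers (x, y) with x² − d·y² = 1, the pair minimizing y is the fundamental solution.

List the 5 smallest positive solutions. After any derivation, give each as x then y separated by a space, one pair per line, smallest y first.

2402 147
11539207 706188
55434348026 3392527005
266306596377697 16297699025832
1279336833564108362 78294142727569923

√267 = [16; 2,1,15,1,2,32, …], period ℓ=6 (even) → k=5
a_0=16:  p_0=16·1+0=16,  q_0=16·0+1=1
…
a_2=1:  p_2=1·33+16=49,  q_2=1·2+1=3
…
a_4=1:  p_4=1·768+49=817,  q_4=1·47+3=50
a_5=2:  p_5=2·817+768=2402,  q_5=2·50+47=147
(x₁, y₁) = (2402, 147);  2402² − 267·147² = 1 ✓
k=2:  x_2 = 2402·2402+267·147·147 = 11539207,  y_2 = 2402·147+147·2402 = 706188
k=3:  x_3 = 2402·11539207+267·147·706188 = 55434348026,  y_3 = 2402·706188+147·11539207 = 3392527005
k=4:  x_4 = 2402·55434348026+267·147·3392527005 = 266306596377697,  y_4 = 2402·3392527005+147·55434348026 = 16297699025832
k=5:  x_5 = 2402·266306596377697+267·147·16297699025832 = 1279336833564108362,  y_5 = 2402·16297699025832+147·266306596377697 = 78294142727569923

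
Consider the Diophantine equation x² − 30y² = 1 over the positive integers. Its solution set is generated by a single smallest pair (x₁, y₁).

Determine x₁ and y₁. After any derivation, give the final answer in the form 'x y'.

[5; 2,10] for √30; ℓ=2 ⇒ convergent index 1
i=0: a=5 ⇒ p=5, q=1
i=1: a=2 ⇒ p=11, q=2
(x₁, y₁) = (11, 2);  11² − 30·2² = 1 ✓

11 2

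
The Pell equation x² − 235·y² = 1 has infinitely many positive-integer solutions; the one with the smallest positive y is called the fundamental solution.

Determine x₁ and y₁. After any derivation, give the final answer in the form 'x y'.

√235 = [15; 3,30, …], period ℓ=2 (even) → k=1
step 0: (15, 1)  from 15·(1,0) + (0,1)
step 1: (46, 3)  from 3·(15,1) + (1,0)
fundamental: x₁=46, y₁=3  (since 2116 − 235·9 = 1)

46 3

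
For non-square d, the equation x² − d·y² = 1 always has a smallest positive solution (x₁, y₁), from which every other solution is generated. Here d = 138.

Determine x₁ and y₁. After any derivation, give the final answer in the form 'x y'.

[11; 1,2,1,22] for √138; ℓ=4 ⇒ convergent index 3
k=0  a_k=11  p_k/q_k = 11/1
k=1  a_k=1  p_k/q_k = 12/1
k=2  a_k=2  p_k/q_k = 35/3
k=3  a_k=1  p_k/q_k = 47/4
→ (47, 4).  Check: 47²=2209, 138·4²=2208, difference 1.

47 4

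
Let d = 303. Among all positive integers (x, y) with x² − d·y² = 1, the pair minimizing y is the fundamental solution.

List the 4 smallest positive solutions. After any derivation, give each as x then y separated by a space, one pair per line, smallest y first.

√303 → a₀=17, period (2,2,5,2,2,34); ℓ=6 even so k=5
k=0  a_k=17  p_k/q_k = 17/1
k=1  a_k=2  p_k/q_k = 35/2
…
k=4  a_k=2  p_k/q_k = 1027/59
k=5  a_k=2  p_k/q_k = 2524/145
(x₁, y₁) = (2524, 145);  2524² − 303·145² = 1 ✓
(x_2, y_2) = (2524·2524 + 303·145·145, 2524·145 + 145·2524) = (12741151, 731960)
(x_3, y_3) = (2524·12741151 + 303·145·731960, 2524·731960 + 145·12741151) = (64317327724, 3694933935)
(x_4, y_4) = (2524·64317327724 + 303·145·3694933935, 2524·3694933935 + 145·64317327724) = (324673857609601, 18652025771920)

2524 145
12741151 731960
64317327724 3694933935
324673857609601 18652025771920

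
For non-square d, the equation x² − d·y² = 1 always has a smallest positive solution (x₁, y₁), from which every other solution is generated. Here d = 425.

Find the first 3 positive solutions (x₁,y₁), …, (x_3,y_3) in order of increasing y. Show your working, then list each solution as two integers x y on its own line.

143649 6968
41270070401 2001892464
11856808685922849 575139701115304

d=425: √d = [20; 1,1,1,1,1,1,40] (ℓ=7, odd), read p_13/q_13
a_0=20:  p_0=20·1+0=20,  q_0=20·0+1=1
…
a_2=1:  p_2=1·21+20=41,  q_2=1·1+1=2
a_3=1:  p_3=1·41+21=62,  q_3=1·2+1=3
a_4=1:  p_4=1·62+41=103,  q_4=1·3+2=5
a_5=1:  p_5=1·103+62=165,  q_5=1·5+3=8
…
a_7=40:  p_7=40·268+165=10885,  q_7=40·13+8=528
a_8=1:  p_8=1·10885+268=11153,  q_8=1·528+13=541
a_9=1:  p_9=1·11153+10885=22038,  q_9=1·541+528=1069
a_10=1:  p_10=1·22038+11153=33191,  q_10=1·1069+541=1610
a_11=1:  p_11=1·33191+22038=55229,  q_11=1·1610+1069=2679
a_12=1:  p_12=1·55229+33191=88420,  q_12=1·2679+1610=4289
a_13=1:  p_13=1·88420+55229=143649,  q_13=1·4289+2679=6968
fundamental: x₁=143649, y₁=6968  (since 20635035201 − 425·48553024 = 1)
n=2: (143649,6968)∘(143649,6968) = (143649·143649+425·6968·6968, 143649·6968+6968·143649) = (41270070401,2001892464)
n=3: (41270070401,2001892464)∘(143649,6968) = (143649·41270070401+425·6968·2001892464, 143649·2001892464+6968·41270070401) = (11856808685922849,575139701115304)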